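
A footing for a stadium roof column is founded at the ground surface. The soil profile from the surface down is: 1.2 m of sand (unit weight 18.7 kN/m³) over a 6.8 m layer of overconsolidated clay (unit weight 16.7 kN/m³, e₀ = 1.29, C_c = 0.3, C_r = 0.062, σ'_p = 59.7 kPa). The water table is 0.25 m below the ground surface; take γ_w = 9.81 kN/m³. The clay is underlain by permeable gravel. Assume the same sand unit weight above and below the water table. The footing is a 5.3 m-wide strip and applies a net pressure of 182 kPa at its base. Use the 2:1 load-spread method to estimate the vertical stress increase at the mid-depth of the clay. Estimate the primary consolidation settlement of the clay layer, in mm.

Mid-depth of clay below the ground surface: z = 1.2 + 6.8/2 = 4.6 m.
Total vertical stress at mid-clay: σ_v = 18.7×1.2 + 16.7×3.4 = 79.22 kPa.
Pore pressure: u = 9.81×(4.6 − 0.25) = 42.673 kPa.
Initial effective stress: σ'_0 = σ_v − u = 79.22 − 42.673 = 36.547 kPa.
Stress increase at mid-clay by the 2:1 spreading method:
Δσ = qB/(B+z) = 182×5.3/(5.3+4.6) = 97.434 kPa
Final effective stress: σ'_f = 36.547 + 97.434 = 133.98 kPa.
σ'_f = 133.98 > σ'_p = 59.7 kPa, so the stress path crosses the preconsolidation pressure — recompression up to σ'_p, then virgin compression beyond:
S_c = H/(1+e₀)·[C_r·log₁₀(σ'_p/σ'_0) + C_c·log₁₀(σ'_f/σ'_p)]
    = 6.8/2.29 × [0.062×log₁₀(59.7/36.547) + 0.3×log₁₀(133.98/59.7)]
    = 2.9694 × [0.013214 + 0.10532] = 0.352 m

S_c ≈ 352 mm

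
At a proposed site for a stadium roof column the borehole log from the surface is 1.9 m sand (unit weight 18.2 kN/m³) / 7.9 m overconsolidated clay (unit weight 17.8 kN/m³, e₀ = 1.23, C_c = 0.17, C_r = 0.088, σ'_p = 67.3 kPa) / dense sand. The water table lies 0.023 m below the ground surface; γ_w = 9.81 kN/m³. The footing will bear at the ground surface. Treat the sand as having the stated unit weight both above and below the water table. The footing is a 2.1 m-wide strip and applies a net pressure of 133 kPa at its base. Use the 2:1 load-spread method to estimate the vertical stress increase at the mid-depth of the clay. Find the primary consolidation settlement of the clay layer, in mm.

S_c ≈ 101 mm

Mid-depth of clay below the ground surface: z = 1.9 + 7.9/2 = 5.85 m.
Total vertical stress at mid-clay: σ_v = 18.2×1.9 + 17.8×3.95 = 104.89 kPa.
Pore pressure: u = 9.81×(5.85 − 0.023) = 57.163 kPa.
Initial effective stress: σ'_0 = σ_v − u = 104.89 − 57.163 = 47.727 kPa.
Stress increase at mid-clay by the 2:1 spreading method:
Δσ = qB/(B+z) = 133×2.1/(2.1+5.85) = 35.132 kPa
Final effective stress: σ'_f = 47.727 + 35.132 = 82.859 kPa.
σ'_f = 82.859 > σ'_p = 67.3 kPa, so the stress path crosses the preconsolidation pressure — recompression up to σ'_p, then virgin compression beyond:
S_c = H/(1+e₀)·[C_r·log₁₀(σ'_p/σ'_0) + C_c·log₁₀(σ'_f/σ'_p)]
    = 7.9/2.23 × [0.088×log₁₀(67.3/47.727) + 0.17×log₁₀(82.859/67.3)]
    = 3.5426 × [0.013134 + 0.015355] = 0.1009 m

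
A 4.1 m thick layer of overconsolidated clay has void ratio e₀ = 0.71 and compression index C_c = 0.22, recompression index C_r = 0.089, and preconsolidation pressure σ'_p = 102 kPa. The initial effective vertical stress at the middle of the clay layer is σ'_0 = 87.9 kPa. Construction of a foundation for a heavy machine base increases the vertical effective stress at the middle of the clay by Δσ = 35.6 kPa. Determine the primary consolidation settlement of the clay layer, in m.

S_c ≈ 0.0576 m

Final effective stress: σ'_f = 87.9 + 35.6 = 123.5 kPa.
σ'_f = 123.5 > σ'_p = 102 kPa, so the stress path crosses the preconsolidation pressure — recompression up to σ'_p, then virgin compression beyond:
S_c = H/(1+e₀)·[C_r·log₁₀(σ'_p/σ'_0) + C_c·log₁₀(σ'_f/σ'_p)]
    = 4.1/1.71 × [0.089×log₁₀(102/87.9) + 0.22×log₁₀(123.5/102)]
    = 2.3977 × [0.0057504 + 0.018275] = 0.05761 m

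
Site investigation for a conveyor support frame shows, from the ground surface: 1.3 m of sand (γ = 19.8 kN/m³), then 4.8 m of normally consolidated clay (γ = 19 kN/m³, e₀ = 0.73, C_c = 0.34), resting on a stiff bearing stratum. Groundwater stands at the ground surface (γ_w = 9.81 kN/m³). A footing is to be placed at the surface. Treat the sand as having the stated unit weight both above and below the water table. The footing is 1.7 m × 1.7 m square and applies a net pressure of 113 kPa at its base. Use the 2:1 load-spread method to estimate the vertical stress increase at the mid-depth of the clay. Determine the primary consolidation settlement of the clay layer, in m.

S_c ≈ 0.114 m

Mid-depth of clay below the ground surface: z = 1.3 + 4.8/2 = 3.7 m.
Total vertical stress at mid-clay: σ_v = 19.8×1.3 + 19×2.4 = 71.34 kPa.
Pore pressure: u = 9.81×(3.7 − 0) = 36.297 kPa.
Initial effective stress: σ'_0 = σ_v − u = 71.34 − 36.297 = 35.043 kPa.
Stress increase at mid-clay by the 2:1 spreading method:
Δσ = qBL/((B+z)(L+z)) = 113×1.7×1.7/((1.7+3.7)(1.7+3.7)) = 11.199 kPa
Final effective stress: σ'_f = σ'_0 + Δσ = 35.043 + 11.199 = 46.242 kPa.
Normally consolidated clay, so the full stress increment lies on the virgin compression line:
S_c = C_c·H/(1+e₀)·log₁₀(σ'_f/σ'_0) = 0.34×4.8/(1+0.73)×log₁₀(46.242/35.043)
    = 0.94335 × 0.12044 = 0.1136 m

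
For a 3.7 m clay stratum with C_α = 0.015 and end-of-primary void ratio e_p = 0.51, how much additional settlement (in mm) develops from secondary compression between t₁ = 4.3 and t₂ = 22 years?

Secondary compression: S_s = C_α·H/(1+e_p)·log₁₀(t₂/t₁)
S_s = 0.015×3.7/(1+0.51)×log₁₀(22/4.3)
    = 0.03675 × 0.709 = 0.02606 m

S_s ≈ 26.1 mm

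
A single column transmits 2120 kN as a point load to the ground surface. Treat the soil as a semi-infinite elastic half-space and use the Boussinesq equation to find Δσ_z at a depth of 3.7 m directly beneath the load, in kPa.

Boussinesq vertical stress below a point load on an elastic half-space:
Δσ_z = 3P/(2πz²) · [1 + (r/z)²]^(−5/2)
r/z = 0/3.7 = 0; [1+(r/z)²]^(−5/2) = 1.
Δσ_z = 3×2120/(2π×3.7²) × 1 = 73.939 × 1 = 73.94 kPa

Δσ_z ≈ 73.9 kPa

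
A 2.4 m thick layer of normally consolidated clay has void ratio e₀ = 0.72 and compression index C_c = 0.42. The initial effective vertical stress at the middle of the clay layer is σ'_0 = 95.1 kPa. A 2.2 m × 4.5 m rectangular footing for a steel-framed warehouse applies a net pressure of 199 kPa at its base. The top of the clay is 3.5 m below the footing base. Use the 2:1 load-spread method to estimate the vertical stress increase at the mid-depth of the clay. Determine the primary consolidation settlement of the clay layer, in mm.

Mid-depth of clay below the footing base: z = 3.5 + 2.4/2 = 4.7 m.
Stress increase at mid-clay by the 2:1 spreading method:
Δσ = qBL/((B+z)(L+z)) = 199×2.2×4.5/((2.2+4.7)(4.5+4.7)) = 31.035 kPa
Final effective stress: σ'_f = σ'_0 + Δσ = 95.1 + 31.035 = 126.13 kPa.
Normally consolidated clay, so the full stress increment lies on the virgin compression line:
S_c = C_c·H/(1+e₀)·log₁₀(σ'_f/σ'_0) = 0.42×2.4/(1+0.72)×log₁₀(126.13/95.1)
    = 0.58605 × 0.12264 = 0.07187 m

S_c ≈ 71.9 mm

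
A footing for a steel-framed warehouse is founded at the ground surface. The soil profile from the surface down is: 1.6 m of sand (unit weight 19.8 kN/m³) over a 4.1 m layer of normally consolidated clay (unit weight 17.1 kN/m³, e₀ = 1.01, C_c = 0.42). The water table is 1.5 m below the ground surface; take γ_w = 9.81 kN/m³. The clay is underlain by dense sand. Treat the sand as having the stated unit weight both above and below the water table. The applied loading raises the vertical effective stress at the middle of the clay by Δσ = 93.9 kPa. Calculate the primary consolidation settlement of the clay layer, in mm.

Mid-depth of clay below the ground surface: z = 1.6 + 4.1/2 = 3.65 m.
Total vertical stress at mid-clay: σ_v = 19.8×1.6 + 17.1×2.05 = 66.735 kPa.
Pore pressure: u = 9.81×(3.65 − 1.5) = 21.091 kPa.
Initial effective stress: σ'_0 = σ_v − u = 66.735 − 21.091 = 45.644 kPa.
Final effective stress: σ'_f = σ'_0 + Δσ = 45.644 + 93.9 = 139.54 kPa.
Normally consolidated clay, so the full stress increment lies on the virgin compression line:
S_c = C_c·H/(1+e₀)·log₁₀(σ'_f/σ'_0) = 0.42×4.1/(1+1.01)×log₁₀(139.54/45.644)
    = 0.85672 × 0.48532 = 0.4158 m

S_c ≈ 416 mm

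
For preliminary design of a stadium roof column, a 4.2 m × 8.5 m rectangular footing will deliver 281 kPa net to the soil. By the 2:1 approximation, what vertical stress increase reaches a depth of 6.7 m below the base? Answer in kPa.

Δσ_z ≈ 60.5 kPa

By the 2:1 method the load spreads at 1 horizontal : 2 vertical, so at depth z the loaded area has grown by z in each plan dimension:
Δσ = qBL/((B+z)(L+z)) = 281×4.2×8.5/((4.2+6.7)(8.5+6.7)) = 60.549 kPa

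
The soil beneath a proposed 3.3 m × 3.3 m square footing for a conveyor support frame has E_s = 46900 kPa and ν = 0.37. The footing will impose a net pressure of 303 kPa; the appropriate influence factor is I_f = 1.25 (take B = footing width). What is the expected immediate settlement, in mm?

Immediate (elastic) settlement: S_e = q·B·(1−ν²)/E_s · I_f.
S_e = 303 × 3.3 × (1 − 0.37²) / 46900 × 1.25
    = 303 × 3.3 × 0.8631 / 46900 × 1.25
    = 0.023 m = 23 mm

S_e ≈ 23 mm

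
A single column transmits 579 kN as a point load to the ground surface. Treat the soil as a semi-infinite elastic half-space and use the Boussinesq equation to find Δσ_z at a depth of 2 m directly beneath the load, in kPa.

Boussinesq vertical stress below a point load on an elastic half-space:
Δσ_z = 3P/(2πz²) · [1 + (r/z)²]^(−5/2)
r/z = 0/2 = 0; [1+(r/z)²]^(−5/2) = 1.
Δσ_z = 3×579/(2π×2²) × 1 = 69.113 × 1 = 69.11 kPa

Δσ_z ≈ 69.1 kPa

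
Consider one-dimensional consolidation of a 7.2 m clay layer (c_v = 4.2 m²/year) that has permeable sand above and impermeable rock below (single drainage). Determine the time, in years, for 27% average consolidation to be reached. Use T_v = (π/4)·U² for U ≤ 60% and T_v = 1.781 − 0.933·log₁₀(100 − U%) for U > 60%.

t ≈ 0.707 years

Drainage path length: H_d = H = 7.2 m (single drainage).
U ≤ 60%: T_v = (π/4)·U² = (π/4)×0.27² = 0.057256.
t = T_v·H_d²/c_v = 0.057256×7.2²/4.2 = 0.7067 years.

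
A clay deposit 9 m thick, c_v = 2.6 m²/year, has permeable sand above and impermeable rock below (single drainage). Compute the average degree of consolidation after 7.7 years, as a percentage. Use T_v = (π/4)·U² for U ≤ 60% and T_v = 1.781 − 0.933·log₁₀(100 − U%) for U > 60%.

U ≈ 56.1 %

Drainage path length: H_d = H = 9 m (single drainage).
T_v = c_v·t/H_d² = 2.6×7.7/9² = 0.24716.
T_v = 0.24716 corresponds to the U ≤ 60% branch:
U = √(4T_v/π) = 0.561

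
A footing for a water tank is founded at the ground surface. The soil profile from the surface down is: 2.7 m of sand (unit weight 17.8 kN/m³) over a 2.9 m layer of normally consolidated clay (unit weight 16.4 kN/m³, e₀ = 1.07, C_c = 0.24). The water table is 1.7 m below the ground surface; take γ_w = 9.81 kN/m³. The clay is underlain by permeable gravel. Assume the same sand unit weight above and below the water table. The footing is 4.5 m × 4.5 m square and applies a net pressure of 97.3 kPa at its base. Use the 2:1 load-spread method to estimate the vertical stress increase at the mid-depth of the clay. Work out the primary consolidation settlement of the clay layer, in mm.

S_c ≈ 64.1 mm

Mid-depth of clay below the ground surface: z = 2.7 + 2.9/2 = 4.15 m.
Total vertical stress at mid-clay: σ_v = 17.8×2.7 + 16.4×1.45 = 71.84 kPa.
Pore pressure: u = 9.81×(4.15 − 1.7) = 24.035 kPa.
Initial effective stress: σ'_0 = σ_v − u = 71.84 − 24.035 = 47.805 kPa.
Stress increase at mid-clay by the 2:1 spreading method:
Δσ = qBL/((B+z)(L+z)) = 97.3×4.5×4.5/((4.5+4.15)(4.5+4.15)) = 26.333 kPa
Final effective stress: σ'_f = σ'_0 + Δσ = 47.805 + 26.333 = 74.138 kPa.
Normally consolidated clay, so the full stress increment lies on the virgin compression line:
S_c = C_c·H/(1+e₀)·log₁₀(σ'_f/σ'_0) = 0.24×2.9/(1+1.07)×log₁₀(74.138/47.805)
    = 0.33623 × 0.19057 = 0.06408 m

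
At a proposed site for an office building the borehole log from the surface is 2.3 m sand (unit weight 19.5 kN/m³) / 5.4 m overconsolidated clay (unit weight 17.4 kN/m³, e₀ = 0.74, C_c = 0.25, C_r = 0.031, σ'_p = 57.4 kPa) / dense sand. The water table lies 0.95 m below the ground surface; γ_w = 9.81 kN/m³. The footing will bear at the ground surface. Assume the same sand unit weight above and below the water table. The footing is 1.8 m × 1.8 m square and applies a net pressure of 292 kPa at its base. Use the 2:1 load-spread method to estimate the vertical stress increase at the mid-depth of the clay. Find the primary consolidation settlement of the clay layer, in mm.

Mid-depth of clay below the ground surface: z = 2.3 + 5.4/2 = 5 m.
Total vertical stress at mid-clay: σ_v = 19.5×2.3 + 17.4×2.7 = 91.83 kPa.
Pore pressure: u = 9.81×(5 − 0.95) = 39.73 kPa.
Initial effective stress: σ'_0 = σ_v − u = 91.83 − 39.73 = 52.1 kPa.
Stress increase at mid-clay by the 2:1 spreading method:
Δσ = qBL/((B+z)(L+z)) = 292×1.8×1.8/((1.8+5)(1.8+5)) = 20.46 kPa
Final effective stress: σ'_f = 52.1 + 20.46 = 72.56 kPa.
σ'_f = 72.56 > σ'_p = 57.4 kPa, so the stress path crosses the preconsolidation pressure — recompression up to σ'_p, then virgin compression beyond:
S_c = H/(1+e₀)·[C_r·log₁₀(σ'_p/σ'_0) + C_c·log₁₀(σ'_f/σ'_p)]
    = 5.4/1.74 × [0.031×log₁₀(57.4/52.1) + 0.25×log₁₀(72.56/57.4)]
    = 3.1034 × [0.0013043 + 0.025446] = 0.08302 m

S_c ≈ 83 mm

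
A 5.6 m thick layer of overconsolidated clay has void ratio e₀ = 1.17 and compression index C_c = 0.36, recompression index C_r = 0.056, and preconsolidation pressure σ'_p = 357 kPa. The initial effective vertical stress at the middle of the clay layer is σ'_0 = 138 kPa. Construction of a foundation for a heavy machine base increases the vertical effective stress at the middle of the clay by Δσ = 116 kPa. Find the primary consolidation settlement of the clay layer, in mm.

S_c ≈ 38.3 mm

Final effective stress: σ'_f = 138 + 116 = 254 kPa.
σ'_f = 254 ≤ σ'_p = 357 kPa, so the clay remains overconsolidated and only the recompression index applies:
S_c = C_r·H/(1+e₀)·log₁₀(σ'_f/σ'_0) = 0.056×5.6/2.17×log₁₀(254/138)
    = 0.14451 × 0.26495 = 0.03829 m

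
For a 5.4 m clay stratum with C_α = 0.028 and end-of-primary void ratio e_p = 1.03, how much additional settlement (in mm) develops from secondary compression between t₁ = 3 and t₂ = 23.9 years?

S_s ≈ 67.1 mm

Secondary compression: S_s = C_α·H/(1+e_p)·log₁₀(t₂/t₁)
S_s = 0.028×5.4/(1+1.03)×log₁₀(23.9/3)
    = 0.07448 × 0.9013 = 0.06713 m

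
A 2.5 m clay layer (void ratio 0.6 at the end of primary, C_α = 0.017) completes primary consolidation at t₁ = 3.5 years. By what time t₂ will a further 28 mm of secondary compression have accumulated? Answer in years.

t₂ ≈ 39.6 years

S_s = C_α·H/(1+e_p)·log₁₀(t₂/t₁) ⇒ log₁₀(t₂/t₁) = S_s·(1+e_p)/(C_α·H).
log₁₀(t₂/t₁) = 0.028 × (1+0.6) / (0.017×2.5) = 1.054
t₂ = t₁ × 10^1.054 = 3.5 × 11.33 = 39.64 years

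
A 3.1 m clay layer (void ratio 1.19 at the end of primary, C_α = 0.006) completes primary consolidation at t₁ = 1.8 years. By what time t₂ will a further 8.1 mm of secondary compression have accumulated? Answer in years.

S_s = C_α·H/(1+e_p)·log₁₀(t₂/t₁) ⇒ log₁₀(t₂/t₁) = S_s·(1+e_p)/(C_α·H).
log₁₀(t₂/t₁) = 0.0081 × (1+1.19) / (0.006×3.1) = 0.9537
t₂ = t₁ × 10^0.9537 = 1.8 × 8.989 = 16.18 years

t₂ ≈ 16.2 years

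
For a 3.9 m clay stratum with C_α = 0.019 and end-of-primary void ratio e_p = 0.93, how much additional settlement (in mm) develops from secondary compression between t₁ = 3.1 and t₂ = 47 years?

S_s ≈ 45.3 mm

Secondary compression: S_s = C_α·H/(1+e_p)·log₁₀(t₂/t₁)
S_s = 0.019×3.9/(1+0.93)×log₁₀(47/3.1)
    = 0.03839 × 1.181 = 0.04533 m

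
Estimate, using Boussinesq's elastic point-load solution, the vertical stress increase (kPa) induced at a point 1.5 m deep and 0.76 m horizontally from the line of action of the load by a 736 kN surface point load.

Δσ_z ≈ 88.2 kPa

Boussinesq vertical stress below a point load on an elastic half-space:
Δσ_z = 3P/(2πz²) · [1 + (r/z)²]^(−5/2)
r/z = 0.76/1.5 = 0.50667; [1+(r/z)²]^(−5/2) = 0.56482.
Δσ_z = 3×736/(2π×1.5²) × 0.56482 = 156.18 × 0.56482 = 88.21 kPa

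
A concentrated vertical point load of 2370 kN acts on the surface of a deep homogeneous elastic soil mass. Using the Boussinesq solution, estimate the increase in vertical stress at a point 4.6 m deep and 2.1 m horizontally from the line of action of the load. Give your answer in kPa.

Δσ_z ≈ 33.3 kPa

Boussinesq vertical stress below a point load on an elastic half-space:
Δσ_z = 3P/(2πz²) · [1 + (r/z)²]^(−5/2)
r/z = 2.1/4.6 = 0.45652; [1+(r/z)²]^(−5/2) = 0.62296.
Δσ_z = 3×2370/(2π×4.6²) × 0.62296 = 53.478 × 0.62296 = 33.31 kPa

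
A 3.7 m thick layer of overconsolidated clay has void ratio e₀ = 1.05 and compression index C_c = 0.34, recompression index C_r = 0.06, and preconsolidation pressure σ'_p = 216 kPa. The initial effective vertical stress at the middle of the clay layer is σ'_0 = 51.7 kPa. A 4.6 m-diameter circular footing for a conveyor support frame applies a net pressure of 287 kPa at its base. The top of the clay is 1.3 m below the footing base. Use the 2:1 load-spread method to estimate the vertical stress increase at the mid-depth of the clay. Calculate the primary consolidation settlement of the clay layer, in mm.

S_c ≈ 51 mm

Mid-depth of clay below the footing base: z = 1.3 + 3.7/2 = 3.15 m.
Stress increase at mid-clay by the 2:1 spreading method:
Δσ ≈ qD²/(D+z)² = 287×4.6²/(4.6+3.15)² = 101.11 kPa
Final effective stress: σ'_f = 51.7 + 101.11 = 152.81 kPa.
σ'_f = 152.81 ≤ σ'_p = 216 kPa, so the clay remains overconsolidated and only the recompression index applies:
S_c = C_r·H/(1+e₀)·log₁₀(σ'_f/σ'_0) = 0.06×3.7/2.05×log₁₀(152.81/51.7)
    = 0.10829 × 0.47066 = 0.05097 m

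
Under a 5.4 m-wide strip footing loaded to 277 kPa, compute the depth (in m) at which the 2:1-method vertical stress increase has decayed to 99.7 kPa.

2:1 spreading — at depth z the loaded area has grown by z in each plan dimension:
qB/(B+z) = Δσ_z ⇒ z = qB/Δσ_z − B = 277×5.4/99.7 − 5.4 = 9.603 m

z ≈ 9.6 m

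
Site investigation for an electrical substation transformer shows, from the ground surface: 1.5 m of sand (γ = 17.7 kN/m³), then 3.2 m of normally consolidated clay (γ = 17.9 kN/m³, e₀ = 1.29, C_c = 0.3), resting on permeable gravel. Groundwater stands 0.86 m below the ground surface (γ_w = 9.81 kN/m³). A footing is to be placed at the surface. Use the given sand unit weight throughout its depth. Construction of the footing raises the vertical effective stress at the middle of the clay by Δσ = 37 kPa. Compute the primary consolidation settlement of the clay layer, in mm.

Mid-depth of clay below the ground surface: z = 1.5 + 3.2/2 = 3.1 m.
Total vertical stress at mid-clay: σ_v = 17.7×1.5 + 17.9×1.6 = 55.19 kPa.
Pore pressure: u = 9.81×(3.1 − 0.86) = 21.974 kPa.
Initial effective stress: σ'_0 = σ_v − u = 55.19 − 21.974 = 33.216 kPa.
Final effective stress: σ'_f = σ'_0 + Δσ = 33.216 + 37 = 70.216 kPa.
Normally consolidated clay, so the full stress increment lies on the virgin compression line:
S_c = C_c·H/(1+e₀)·log₁₀(σ'_f/σ'_0) = 0.3×3.2/(1+1.29)×log₁₀(70.216/33.216)
    = 0.41921 × 0.32509 = 0.1363 m

S_c ≈ 136 mm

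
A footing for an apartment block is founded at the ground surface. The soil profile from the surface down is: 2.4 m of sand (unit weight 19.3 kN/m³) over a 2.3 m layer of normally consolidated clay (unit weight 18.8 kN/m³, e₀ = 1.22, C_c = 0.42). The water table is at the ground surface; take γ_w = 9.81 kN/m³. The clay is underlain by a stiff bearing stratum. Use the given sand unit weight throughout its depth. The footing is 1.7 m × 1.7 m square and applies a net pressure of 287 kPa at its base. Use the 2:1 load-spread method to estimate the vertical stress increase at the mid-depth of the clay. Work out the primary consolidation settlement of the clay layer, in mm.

Mid-depth of clay below the ground surface: z = 2.4 + 2.3/2 = 3.55 m.
Total vertical stress at mid-clay: σ_v = 19.3×2.4 + 18.8×1.15 = 67.94 kPa.
Pore pressure: u = 9.81×(3.55 − 0) = 34.825 kPa.
Initial effective stress: σ'_0 = σ_v − u = 67.94 − 34.825 = 33.115 kPa.
Stress increase at mid-clay by the 2:1 spreading method:
Δσ = qBL/((B+z)(L+z)) = 287×1.7×1.7/((1.7+3.55)(1.7+3.55)) = 30.093 kPa
Final effective stress: σ'_f = σ'_0 + Δσ = 33.115 + 30.093 = 63.208 kPa.
Normally consolidated clay, so the full stress increment lies on the virgin compression line:
S_c = C_c·H/(1+e₀)·log₁₀(σ'_f/σ'_0) = 0.42×2.3/(1+1.22)×log₁₀(63.208/33.115)
    = 0.43514 × 0.28075 = 0.1222 m

S_c ≈ 122 mm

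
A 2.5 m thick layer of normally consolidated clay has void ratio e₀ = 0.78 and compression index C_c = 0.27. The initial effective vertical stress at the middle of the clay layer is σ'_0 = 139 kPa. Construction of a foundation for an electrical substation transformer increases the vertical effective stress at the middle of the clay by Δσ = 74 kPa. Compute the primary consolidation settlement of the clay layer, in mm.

S_c ≈ 70.3 mm

Final effective stress: σ'_f = σ'_0 + Δσ = 139 + 74 = 213 kPa.
Normally consolidated clay, so the full stress increment lies on the virgin compression line:
S_c = C_c·H/(1+e₀)·log₁₀(σ'_f/σ'_0) = 0.27×2.5/(1+0.78)×log₁₀(213/139)
    = 0.37921 × 0.18536 = 0.07029 m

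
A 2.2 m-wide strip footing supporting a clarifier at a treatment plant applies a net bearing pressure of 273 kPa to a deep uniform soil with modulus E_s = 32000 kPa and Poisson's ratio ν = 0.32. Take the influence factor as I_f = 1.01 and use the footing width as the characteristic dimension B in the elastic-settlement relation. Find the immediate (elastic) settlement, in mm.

S_e ≈ 17 mm

Immediate (elastic) settlement: S_e = q·B·(1−ν²)/E_s · I_f.
S_e = 273 × 2.2 × (1 − 0.32²) / 32000 × 1.01
    = 273 × 2.2 × 0.8976 / 32000 × 1.01
    = 0.01702 m = 17.02 mm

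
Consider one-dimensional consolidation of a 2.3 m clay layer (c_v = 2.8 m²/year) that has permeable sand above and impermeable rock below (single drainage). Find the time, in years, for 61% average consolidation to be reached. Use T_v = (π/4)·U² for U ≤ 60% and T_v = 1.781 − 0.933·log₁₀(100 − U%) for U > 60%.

Drainage path length: H_d = H = 2.3 m (single drainage).
U > 60%: T_v = 1.781 − 0.933·log₁₀(100 − 61) = 0.29654.
t = T_v·H_d²/c_v = 0.29654×2.3²/2.8 = 0.5602 years.

t ≈ 0.56 years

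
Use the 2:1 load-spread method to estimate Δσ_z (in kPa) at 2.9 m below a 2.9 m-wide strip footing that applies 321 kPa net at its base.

By the 2:1 method the load spreads at 1 horizontal : 2 vertical, so at depth z the loaded area has grown by z in each plan dimension:
Δσ = qB/(B+z) = 321×2.9/(2.9+2.9) = 160.5 kPa

Δσ_z ≈ 160 kPa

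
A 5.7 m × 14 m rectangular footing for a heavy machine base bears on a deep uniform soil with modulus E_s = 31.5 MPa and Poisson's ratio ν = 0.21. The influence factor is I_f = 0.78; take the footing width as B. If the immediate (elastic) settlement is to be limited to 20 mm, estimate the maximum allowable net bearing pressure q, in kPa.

E_s = 31.5 MPa = 31500 kPa.
S_e = q·B·(1−ν²)/E_s · I_f  ⇒  q = S_e·E_s / (B·(1−ν²)·I_f).
q = 0.02 × 31500 / (5.7 × 0.9559 × 0.78) = 148.2 kPa

q ≈ 148 kPa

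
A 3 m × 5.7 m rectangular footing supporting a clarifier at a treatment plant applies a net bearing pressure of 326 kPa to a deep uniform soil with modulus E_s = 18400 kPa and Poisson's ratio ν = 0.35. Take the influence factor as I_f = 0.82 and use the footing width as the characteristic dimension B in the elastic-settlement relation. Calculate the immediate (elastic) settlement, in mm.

Immediate (elastic) settlement: S_e = q·B·(1−ν²)/E_s · I_f.
S_e = 326 × 3 × (1 − 0.35²) / 18400 × 0.82
    = 326 × 3 × 0.8775 / 18400 × 0.82
    = 0.03825 m = 38.25 mm

S_e ≈ 38.2 mm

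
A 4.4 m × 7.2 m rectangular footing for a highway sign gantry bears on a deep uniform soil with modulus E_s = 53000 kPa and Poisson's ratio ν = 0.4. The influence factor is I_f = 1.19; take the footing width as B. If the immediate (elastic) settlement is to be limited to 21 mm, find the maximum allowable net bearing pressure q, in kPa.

q ≈ 253 kPa

S_e = q·B·(1−ν²)/E_s · I_f  ⇒  q = S_e·E_s / (B·(1−ν²)·I_f).
q = 0.021 × 53000 / (4.4 × 0.84 × 1.19) = 253.1 kPa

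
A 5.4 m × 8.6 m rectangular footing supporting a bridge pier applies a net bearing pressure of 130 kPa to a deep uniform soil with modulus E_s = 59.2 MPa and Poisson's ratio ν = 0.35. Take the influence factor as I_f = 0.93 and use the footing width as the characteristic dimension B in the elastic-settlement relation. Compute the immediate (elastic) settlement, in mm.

Immediate (elastic) settlement: S_e = q·B·(1−ν²)/E_s · I_f.
E_s = 59.2 MPa = 59200 kPa.
S_e = 130 × 5.4 × (1 − 0.35²) / 59200 × 0.93
    = 130 × 5.4 × 0.8775 / 59200 × 0.93
    = 0.009677 m = 9.677 mm

S_e ≈ 9.68 mm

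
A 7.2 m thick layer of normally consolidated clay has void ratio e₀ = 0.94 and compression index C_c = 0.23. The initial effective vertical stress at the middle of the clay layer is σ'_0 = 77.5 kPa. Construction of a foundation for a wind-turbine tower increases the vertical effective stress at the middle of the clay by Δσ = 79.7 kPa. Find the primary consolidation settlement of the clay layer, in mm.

Final effective stress: σ'_f = σ'_0 + Δσ = 77.5 + 79.7 = 157.2 kPa.
Normally consolidated clay, so the full stress increment lies on the virgin compression line:
S_c = C_c·H/(1+e₀)·log₁₀(σ'_f/σ'_0) = 0.23×7.2/(1+0.94)×log₁₀(157.2/77.5)
    = 0.85361 × 0.30715 = 0.2622 m

S_c ≈ 262 mm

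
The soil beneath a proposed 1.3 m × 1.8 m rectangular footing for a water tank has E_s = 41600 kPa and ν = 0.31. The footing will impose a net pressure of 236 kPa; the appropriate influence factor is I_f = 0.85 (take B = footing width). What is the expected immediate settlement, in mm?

S_e ≈ 5.67 mm

Immediate (elastic) settlement: S_e = q·B·(1−ν²)/E_s · I_f.
S_e = 236 × 1.3 × (1 − 0.31²) / 41600 × 0.85
    = 236 × 1.3 × 0.9039 / 41600 × 0.85
    = 0.005666 m = 5.666 mm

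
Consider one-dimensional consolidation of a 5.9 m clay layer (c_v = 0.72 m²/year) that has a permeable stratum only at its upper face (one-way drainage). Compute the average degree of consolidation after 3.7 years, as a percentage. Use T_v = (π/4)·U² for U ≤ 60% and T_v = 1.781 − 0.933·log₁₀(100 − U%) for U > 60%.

U ≈ 31.2 %

Drainage path length: H_d = H = 5.9 m (single drainage).
T_v = c_v·t/H_d² = 0.72×3.7/5.9² = 0.07653.
T_v = 0.07653 corresponds to the U ≤ 60% branch:
U = √(4T_v/π) = 0.3122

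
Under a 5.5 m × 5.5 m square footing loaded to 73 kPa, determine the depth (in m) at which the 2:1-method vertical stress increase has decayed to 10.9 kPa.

2:1 spreading — at depth z the loaded area has grown by z in each plan dimension:
qB²/(B+z)² = Δσ_z ⇒ z = B(√(q/Δσ_z) − 1) = 5.5×(√(73/10.9) − 1) = 8.733 m

z ≈ 8.73 m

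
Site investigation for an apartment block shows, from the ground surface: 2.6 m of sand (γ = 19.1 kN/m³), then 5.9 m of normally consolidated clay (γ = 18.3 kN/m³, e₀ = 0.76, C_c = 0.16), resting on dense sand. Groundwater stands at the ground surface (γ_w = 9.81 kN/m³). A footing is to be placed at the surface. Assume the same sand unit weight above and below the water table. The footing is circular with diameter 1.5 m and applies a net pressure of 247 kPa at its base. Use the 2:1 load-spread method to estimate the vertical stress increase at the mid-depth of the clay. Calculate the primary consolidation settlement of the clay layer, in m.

Mid-depth of clay below the ground surface: z = 2.6 + 5.9/2 = 5.55 m.
Total vertical stress at mid-clay: σ_v = 19.1×2.6 + 18.3×2.95 = 103.65 kPa.
Pore pressure: u = 9.81×(5.55 − 0) = 54.446 kPa.
Initial effective stress: σ'_0 = σ_v − u = 103.65 − 54.446 = 49.204 kPa.
Stress increase at mid-clay by the 2:1 spreading method:
Δσ ≈ qD²/(D+z)² = 247×1.5²/(1.5+5.55)² = 11.182 kPa
Final effective stress: σ'_f = σ'_0 + Δσ = 49.204 + 11.182 = 60.386 kPa.
Normally consolidated clay, so the full stress increment lies on the virgin compression line:
S_c = C_c·H/(1+e₀)·log₁₀(σ'_f/σ'_0) = 0.16×5.9/(1+0.76)×log₁₀(60.386/49.204)
    = 0.53636 × 0.088936 = 0.0477 m

S_c ≈ 0.0477 m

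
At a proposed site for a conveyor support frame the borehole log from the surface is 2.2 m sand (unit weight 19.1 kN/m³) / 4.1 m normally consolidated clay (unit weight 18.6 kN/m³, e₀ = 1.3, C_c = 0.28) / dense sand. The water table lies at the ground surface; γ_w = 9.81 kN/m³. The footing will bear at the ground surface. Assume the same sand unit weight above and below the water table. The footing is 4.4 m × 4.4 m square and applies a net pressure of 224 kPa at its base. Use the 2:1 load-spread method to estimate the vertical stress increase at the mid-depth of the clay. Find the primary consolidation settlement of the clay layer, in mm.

Mid-depth of clay below the ground surface: z = 2.2 + 4.1/2 = 4.25 m.
Total vertical stress at mid-clay: σ_v = 19.1×2.2 + 18.6×2.05 = 80.15 kPa.
Pore pressure: u = 9.81×(4.25 − 0) = 41.693 kPa.
Initial effective stress: σ'_0 = σ_v − u = 80.15 − 41.693 = 38.457 kPa.
Stress increase at mid-clay by the 2:1 spreading method:
Δσ = qBL/((B+z)(L+z)) = 224×4.4×4.4/((4.4+4.25)(4.4+4.25)) = 57.959 kPa
Final effective stress: σ'_f = σ'_0 + Δσ = 38.457 + 57.959 = 96.416 kPa.
Normally consolidated clay, so the full stress increment lies on the virgin compression line:
S_c = C_c·H/(1+e₀)·log₁₀(σ'_f/σ'_0) = 0.28×4.1/(1+1.3)×log₁₀(96.416/38.457)
    = 0.49913 × 0.39917 = 0.1992 m

S_c ≈ 199 mm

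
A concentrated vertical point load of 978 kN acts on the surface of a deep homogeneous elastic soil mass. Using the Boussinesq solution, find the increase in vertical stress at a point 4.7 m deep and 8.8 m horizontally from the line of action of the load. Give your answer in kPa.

Boussinesq vertical stress below a point load on an elastic half-space:
Δσ_z = 3P/(2πz²) · [1 + (r/z)²]^(−5/2)
r/z = 8.8/4.7 = 1.8723; [1+(r/z)²]^(−5/2) = 0.023206.
Δσ_z = 3×978/(2π×4.7²) × 0.023206 = 21.139 × 0.023206 = 0.4906 kPa

Δσ_z ≈ 0.491 kPa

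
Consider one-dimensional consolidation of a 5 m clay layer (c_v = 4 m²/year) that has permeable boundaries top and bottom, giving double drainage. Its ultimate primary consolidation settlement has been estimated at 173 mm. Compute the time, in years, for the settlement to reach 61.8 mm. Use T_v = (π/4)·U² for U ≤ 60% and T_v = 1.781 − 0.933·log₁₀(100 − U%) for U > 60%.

Drainage path length: H_d = H/2 = 2.5 m (double drainage).
U = S(t)/S_ult = 61.8/173 = 0.3572.
U ≤ 60%: T_v = (π/4)·U² = (π/4)×0.35723² = 0.10022.
t = T_v·H_d²/c_v = 0.10022×2.5²/4 = 0.1566 years.

t ≈ 0.157 years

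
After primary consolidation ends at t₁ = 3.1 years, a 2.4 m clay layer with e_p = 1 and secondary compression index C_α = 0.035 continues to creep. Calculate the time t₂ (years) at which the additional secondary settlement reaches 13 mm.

t₂ ≈ 6.32 years

S_s = C_α·H/(1+e_p)·log₁₀(t₂/t₁) ⇒ log₁₀(t₂/t₁) = S_s·(1+e_p)/(C_α·H).
log₁₀(t₂/t₁) = 0.013 × (1+1) / (0.035×2.4) = 0.3095
t₂ = t₁ × 10^0.3095 = 3.1 × 2.04 = 6.322 years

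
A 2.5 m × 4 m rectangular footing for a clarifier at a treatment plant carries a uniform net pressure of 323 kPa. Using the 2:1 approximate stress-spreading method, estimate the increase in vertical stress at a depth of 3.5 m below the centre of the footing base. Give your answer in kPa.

Δσ_z ≈ 71.8 kPa

By the 2:1 method the load spreads at 1 horizontal : 2 vertical, so at depth z the loaded area has grown by z in each plan dimension:
Δσ = qBL/((B+z)(L+z)) = 323×2.5×4/((2.5+3.5)(4+3.5)) = 71.778 kPa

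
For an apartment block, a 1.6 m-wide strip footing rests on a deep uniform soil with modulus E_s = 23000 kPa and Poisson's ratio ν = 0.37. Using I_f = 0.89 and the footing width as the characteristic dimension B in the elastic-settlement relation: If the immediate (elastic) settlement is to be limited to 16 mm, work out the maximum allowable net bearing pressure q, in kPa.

q ≈ 299 kPa

S_e = q·B·(1−ν²)/E_s · I_f  ⇒  q = S_e·E_s / (B·(1−ν²)·I_f).
q = 0.016 × 23000 / (1.6 × 0.8631 × 0.89) = 299.4 kPa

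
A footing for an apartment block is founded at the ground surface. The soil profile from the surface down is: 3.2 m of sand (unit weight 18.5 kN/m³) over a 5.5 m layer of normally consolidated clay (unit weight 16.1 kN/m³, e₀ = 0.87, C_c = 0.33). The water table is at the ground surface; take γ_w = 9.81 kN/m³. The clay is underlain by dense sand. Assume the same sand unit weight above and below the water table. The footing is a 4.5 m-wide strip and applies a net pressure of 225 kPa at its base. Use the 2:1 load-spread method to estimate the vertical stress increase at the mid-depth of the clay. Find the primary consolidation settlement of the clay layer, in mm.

S_c ≈ 483 mm

Mid-depth of clay below the ground surface: z = 3.2 + 5.5/2 = 5.95 m.
Total vertical stress at mid-clay: σ_v = 18.5×3.2 + 16.1×2.75 = 103.48 kPa.
Pore pressure: u = 9.81×(5.95 − 0) = 58.37 kPa.
Initial effective stress: σ'_0 = σ_v − u = 103.48 − 58.37 = 45.11 kPa.
Stress increase at mid-clay by the 2:1 spreading method:
Δσ = qB/(B+z) = 225×4.5/(4.5+5.95) = 96.89 kPa
Final effective stress: σ'_f = σ'_0 + Δσ = 45.11 + 96.89 = 142 kPa.
Normally consolidated clay, so the full stress increment lies on the virgin compression line:
S_c = C_c·H/(1+e₀)·log₁₀(σ'_f/σ'_0) = 0.33×5.5/(1+0.87)×log₁₀(142/45.11)
    = 0.97059 × 0.49802 = 0.4834 m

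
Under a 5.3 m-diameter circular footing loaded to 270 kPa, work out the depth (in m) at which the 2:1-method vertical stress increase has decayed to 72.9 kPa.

z ≈ 4.9 m

2:1 spreading — at depth z the loaded area has grown by z in each plan dimension:
qD²/(D+z)² = Δσ_z ⇒ z = D(√(q/Δσ_z) − 1) = 5.3×(√(270/72.9) − 1) = 4.9 m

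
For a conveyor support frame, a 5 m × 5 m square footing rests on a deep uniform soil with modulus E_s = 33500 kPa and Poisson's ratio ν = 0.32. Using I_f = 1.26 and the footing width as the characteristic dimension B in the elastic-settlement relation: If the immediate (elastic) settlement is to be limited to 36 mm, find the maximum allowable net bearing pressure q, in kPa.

S_e = q·B·(1−ν²)/E_s · I_f  ⇒  q = S_e·E_s / (B·(1−ν²)·I_f).
q = 0.036 × 33500 / (5 × 0.8976 × 1.26) = 213.3 kPa

q ≈ 213 kPa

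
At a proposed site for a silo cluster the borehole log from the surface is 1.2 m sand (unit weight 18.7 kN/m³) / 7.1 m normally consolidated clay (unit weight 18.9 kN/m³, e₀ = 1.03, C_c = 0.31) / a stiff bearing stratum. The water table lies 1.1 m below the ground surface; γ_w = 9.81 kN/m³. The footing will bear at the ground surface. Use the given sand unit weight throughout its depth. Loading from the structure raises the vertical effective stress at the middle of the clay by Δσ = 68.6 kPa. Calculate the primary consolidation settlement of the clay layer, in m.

Mid-depth of clay below the ground surface: z = 1.2 + 7.1/2 = 4.75 m.
Total vertical stress at mid-clay: σ_v = 18.7×1.2 + 18.9×3.55 = 89.535 kPa.
Pore pressure: u = 9.81×(4.75 − 1.1) = 35.806 kPa.
Initial effective stress: σ'_0 = σ_v − u = 89.535 − 35.806 = 53.729 kPa.
Final effective stress: σ'_f = σ'_0 + Δσ = 53.729 + 68.6 = 122.33 kPa.
Normally consolidated clay, so the full stress increment lies on the virgin compression line:
S_c = C_c·H/(1+e₀)·log₁₀(σ'_f/σ'_0) = 0.31×7.1/(1+1.03)×log₁₀(122.33/53.729)
    = 1.0842 × 0.35732 = 0.3874 m

S_c ≈ 0.387 m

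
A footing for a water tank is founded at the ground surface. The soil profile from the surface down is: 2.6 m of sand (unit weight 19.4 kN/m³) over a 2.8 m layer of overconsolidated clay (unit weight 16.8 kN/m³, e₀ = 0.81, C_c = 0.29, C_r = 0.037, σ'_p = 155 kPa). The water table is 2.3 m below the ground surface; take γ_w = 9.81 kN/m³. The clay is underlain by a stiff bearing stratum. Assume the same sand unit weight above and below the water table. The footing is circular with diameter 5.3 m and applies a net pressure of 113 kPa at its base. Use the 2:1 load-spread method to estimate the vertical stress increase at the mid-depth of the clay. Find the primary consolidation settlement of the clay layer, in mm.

S_c ≈ 12.3 mm

Mid-depth of clay below the ground surface: z = 2.6 + 2.8/2 = 4 m.
Total vertical stress at mid-clay: σ_v = 19.4×2.6 + 16.8×1.4 = 73.96 kPa.
Pore pressure: u = 9.81×(4 − 2.3) = 16.677 kPa.
Initial effective stress: σ'_0 = σ_v − u = 73.96 − 16.677 = 57.283 kPa.
Stress increase at mid-clay by the 2:1 spreading method:
Δσ ≈ qD²/(D+z)² = 113×5.3²/(5.3+4)² = 36.7 kPa
Final effective stress: σ'_f = 57.283 + 36.7 = 93.983 kPa.
σ'_f = 93.983 ≤ σ'_p = 155 kPa, so the clay remains overconsolidated and only the recompression index applies:
S_c = C_r·H/(1+e₀)·log₁₀(σ'_f/σ'_0) = 0.037×2.8/1.81×log₁₀(93.983/57.283)
    = 0.057239 × 0.21502 = 0.01231 m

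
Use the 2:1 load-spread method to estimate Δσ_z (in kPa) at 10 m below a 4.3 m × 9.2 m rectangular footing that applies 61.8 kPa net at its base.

By the 2:1 method the load spreads at 1 horizontal : 2 vertical, so at depth z the loaded area has grown by z in each plan dimension:
Δσ = qBL/((B+z)(L+z)) = 61.8×4.3×9.2/((4.3+10)(9.2+10)) = 8.9045 kPa

Δσ_z ≈ 8.9 kPa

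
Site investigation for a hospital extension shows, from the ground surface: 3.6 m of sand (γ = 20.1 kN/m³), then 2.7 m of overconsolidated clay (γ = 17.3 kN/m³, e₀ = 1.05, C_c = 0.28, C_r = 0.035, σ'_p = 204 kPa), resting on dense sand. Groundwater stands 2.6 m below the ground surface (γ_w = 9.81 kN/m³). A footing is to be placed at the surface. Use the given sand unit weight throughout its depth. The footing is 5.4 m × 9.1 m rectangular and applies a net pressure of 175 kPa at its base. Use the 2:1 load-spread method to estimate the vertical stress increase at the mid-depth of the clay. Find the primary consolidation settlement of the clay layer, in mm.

S_c ≈ 11.9 mm

Mid-depth of clay below the ground surface: z = 3.6 + 2.7/2 = 4.95 m.
Total vertical stress at mid-clay: σ_v = 20.1×3.6 + 17.3×1.35 = 95.715 kPa.
Pore pressure: u = 9.81×(4.95 − 2.6) = 23.054 kPa.
Initial effective stress: σ'_0 = σ_v − u = 95.715 − 23.054 = 72.661 kPa.
Stress increase at mid-clay by the 2:1 spreading method:
Δσ = qBL/((B+z)(L+z)) = 175×5.4×9.1/((5.4+4.95)(9.1+4.95)) = 59.137 kPa
Final effective stress: σ'_f = 72.661 + 59.137 = 131.8 kPa.
σ'_f = 131.8 ≤ σ'_p = 204 kPa, so the clay remains overconsolidated and only the recompression index applies:
S_c = C_r·H/(1+e₀)·log₁₀(σ'_f/σ'_0) = 0.035×2.7/2.05×log₁₀(131.8/72.661)
    = 0.046099 × 0.25861 = 0.01192 m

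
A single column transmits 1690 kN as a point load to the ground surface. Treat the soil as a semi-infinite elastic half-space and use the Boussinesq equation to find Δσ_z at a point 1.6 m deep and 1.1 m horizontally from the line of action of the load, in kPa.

Boussinesq vertical stress below a point load on an elastic half-space:
Δσ_z = 3P/(2πz²) · [1 + (r/z)²]^(−5/2)
r/z = 1.1/1.6 = 0.6875; [1+(r/z)²]^(−5/2) = 0.37997.
Δσ_z = 3×1690/(2π×1.6²) × 0.37997 = 315.2 × 0.37997 = 119.8 kPa

Δσ_z ≈ 120 kPa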